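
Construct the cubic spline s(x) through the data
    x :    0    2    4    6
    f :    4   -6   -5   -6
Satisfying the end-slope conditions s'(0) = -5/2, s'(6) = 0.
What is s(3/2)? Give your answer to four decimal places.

Put M_i = s'' at the i-th knot. Here h = (2, 2, 2) and Δ = (-5, 1/2, -1/2), so the interior equations h_(i-1)·M_(i-1) + 2(h_(i-1)+h_i)·M_i + h_i·M_(i+1) = 6(Δ_i − Δ_(i-1)) read
  2·M_0 + 8·M_1 + 2·M_2 = 6(Δ_1 - Δ_0) = 33
  2·M_1 + 8·M_2 + 2·M_3 = 6(Δ_2 - Δ_1) = -6
Clamped end conditions give two more equations: 2h_0·M_0 + h_0·M_1 = 6(Δ_0 - s'(0)) = -15 and h_2·M_2 + 2h_2·M_3 = 6(s'(6) - Δ_2) = 3.
Solving the tridiagonal system: M_0 = -106/15, M_1 = 199/30, M_2 = -89/30, M_3 = 67/30.
On [0, 2], s(x) = 4 - 5/2·x - 53/15·x² + 137/120·x³.
With x = 3/2: s(3/2) = -1231/320.

-3.8469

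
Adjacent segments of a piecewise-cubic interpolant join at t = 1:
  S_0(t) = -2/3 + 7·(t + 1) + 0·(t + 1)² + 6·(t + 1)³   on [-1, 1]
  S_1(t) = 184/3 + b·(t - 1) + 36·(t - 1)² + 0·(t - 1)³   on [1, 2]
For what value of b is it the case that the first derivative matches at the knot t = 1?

S_0'(t) = 7 + 0·(t + 1) + 18·(t + 1)², so S_0'(1) = 79. On the right, S_1'(1) = b, so b = 79.

79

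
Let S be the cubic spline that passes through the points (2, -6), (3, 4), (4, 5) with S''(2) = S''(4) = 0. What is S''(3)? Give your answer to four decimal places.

-13.5000

Write M_i for S''(x_i). With h_i = 1, 1 and divided differences Δ_i = 10, 1, the continuity of S' gives the tridiagonal system
  1·M_0 + 4·M_1 + 1·M_2 = 6(Δ_1 - Δ_0) = -54
Natural end conditions: M_0 = M_2 = 0.
Hence M_0 = 0, M_1 = -27/2, M_2 = 0.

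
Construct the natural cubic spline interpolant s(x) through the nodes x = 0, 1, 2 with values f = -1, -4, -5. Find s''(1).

3

With σ_i denoting the second derivative at x_i, h_i = 1, 1, and Δ_i = (y_(i+1) − y_i)/h_i = -3, -1:
  1·σ_0 + 4·σ_1 + 1·σ_2 = 6(Δ_1 - Δ_0) = 12
Natural end conditions: σ_0 = σ_2 = 0.
Forward elimination and back-substitution give σ_0 = 0, σ_1 = 3, σ_2 = 0.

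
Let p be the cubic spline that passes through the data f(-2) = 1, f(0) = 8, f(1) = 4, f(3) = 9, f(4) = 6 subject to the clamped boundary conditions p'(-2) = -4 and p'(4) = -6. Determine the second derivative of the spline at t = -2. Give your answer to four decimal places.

Let M_i = p''(x_i). Step sizes h_i = 2, 1, 2, 1; slopes of the chords Δ_i = (y_(i+1) - y_i)/h_i = 7/2, -4, 5/2, -3.
  2·M_0 + 6·M_1 + 1·M_2 = 6(Δ_1 - Δ_0) = -45
  1·M_1 + 6·M_2 + 2·M_3 = 6(Δ_2 - Δ_1) = 39
  2·M_2 + 6·M_3 + 1·M_4 = 6(Δ_3 - Δ_2) = -33
Clamped end conditions give two more equations: 2h_0·M_0 + h_0·M_1 = 6(Δ_0 - p'(-2)) = 45 and h_3·M_3 + 2h_3·M_4 = 6(p'(4) - Δ_3) = -18.
Hence M_0 = 7145/372, M_1 = -1480/93, M_2 = 2245/186, M_3 = -814/93, M_4 = -430/93.

19.2070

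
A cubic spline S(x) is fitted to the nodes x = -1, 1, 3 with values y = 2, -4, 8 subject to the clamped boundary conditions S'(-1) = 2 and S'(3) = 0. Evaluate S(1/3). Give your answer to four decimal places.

With M_i denoting the second derivative at x_i, h_i = 2, 2, and Δ_i = (y_(i+1) − y_i)/h_i = -3, 6:
  2·M_0 + 8·M_1 + 2·M_2 = 6(Δ_1 - Δ_0) = 54
Clamped end conditions give two more equations: 2h_0·M_0 + h_0·M_1 = 6(Δ_0 - S'(-1)) = -30 and h_1·M_1 + 2h_1·M_2 = 6(S'(3) - Δ_1) = -36.
Forward elimination and back-substitution give M_0 = -59/4, M_1 = 29/2, M_2 = -65/4.
On [-1, 1], S(x) = 2 + 2·(x + 1) - 59/8·(x + 1)² + 39/16·(x + 1)³.
With (x + 1) = 4/3: S(1/3) = -8/3.

-2.6667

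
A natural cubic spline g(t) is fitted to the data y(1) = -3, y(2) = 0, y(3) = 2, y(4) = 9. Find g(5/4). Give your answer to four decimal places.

Write M_i for g''(x_i). With h_i = 1, 1, 1 and divided differences Δ_i = 3, 2, 7, the continuity of g' gives the tridiagonal system
  1·M_0 + 4·M_1 + 1·M_2 = 6(Δ_1 - Δ_0) = -6
  1·M_1 + 4·M_2 + 1·M_3 = 6(Δ_2 - Δ_1) = 30
Natural end conditions: M_0 = M_3 = 0.
Forward elimination and back-substitution give M_0 = 0, M_1 = -18/5, M_2 = 42/5, M_3 = 0.
On [1, 2], g(t) = -3 + 18/5·(t - 1) + 0·(t - 1)² - 3/5·(t - 1)³.
With (t - 1) = 1/4: g(5/4) = -135/64.

-2.1094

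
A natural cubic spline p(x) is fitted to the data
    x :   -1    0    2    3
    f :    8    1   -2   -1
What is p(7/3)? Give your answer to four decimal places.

-1.7130

Write σ_i for p''(x_i). With h_i = 1, 2, 1 and divided differences Δ_i = -7, -3/2, 1, the continuity of p' gives the tridiagonal system
  1·σ_0 + 6·σ_1 + 2·σ_2 = 6(Δ_1 - Δ_0) = 33
  2·σ_1 + 6·σ_2 + 1·σ_3 = 6(Δ_2 - Δ_1) = 15
Natural end conditions: σ_0 = σ_3 = 0.
Solving the tridiagonal system: σ_0 = 0, σ_1 = 21/4, σ_2 = 3/4, σ_3 = 0.
On [2, 3], p(x) = -2 + 3/4·(x - 2) + 3/8·(x - 2)² - 1/8·(x - 2)³.
With (x - 2) = 1/3: p(7/3) = -185/108.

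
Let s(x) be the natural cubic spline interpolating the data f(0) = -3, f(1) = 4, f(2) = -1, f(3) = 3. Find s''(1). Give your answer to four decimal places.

-22.8000

Write M_i for s''(x_i). With h_i = 1, 1, 1 and divided differences Δ_i = 7, -5, 4, the continuity of s' gives the tridiagonal system
  1·M_0 + 4·M_1 + 1·M_2 = 6(Δ_1 - Δ_0) = -72
  1·M_1 + 4·M_2 + 1·M_3 = 6(Δ_2 - Δ_1) = 54
Natural end conditions: M_0 = M_3 = 0.
Solving the tridiagonal system: M_0 = 0, M_1 = -114/5, M_2 = 96/5, M_3 = 0.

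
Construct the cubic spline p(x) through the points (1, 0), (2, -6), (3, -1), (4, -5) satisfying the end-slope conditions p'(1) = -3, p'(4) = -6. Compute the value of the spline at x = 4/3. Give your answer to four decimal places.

With σ_i denoting the second derivative at x_i, h_i = 1, 1, 1, and Δ_i = (y_(i+1) − y_i)/h_i = -6, 5, -4:
  1·σ_0 + 4·σ_1 + 1·σ_2 = 6(Δ_1 - Δ_0) = 66
  1·σ_1 + 4·σ_2 + 1·σ_3 = 6(Δ_2 - Δ_1) = -54
Clamped end conditions give two more equations: 2h_0·σ_0 + h_0·σ_1 = 6(Δ_0 - p'(1)) = -18 and h_2·σ_2 + 2h_2·σ_3 = 6(p'(4) - Δ_2) = -12.
Hence σ_0 = -114/5, σ_1 = 138/5, σ_2 = -108/5, σ_3 = 24/5.
On [1, 2], p(x) = 0 - 3·(x - 1) - 57/5·(x - 1)² + 42/5·(x - 1)³.
With (x - 1) = 1/3: p(4/3) = -88/45.

-1.9556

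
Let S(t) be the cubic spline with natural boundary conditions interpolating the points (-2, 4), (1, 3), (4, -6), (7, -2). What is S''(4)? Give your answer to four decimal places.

2.6667

With M_i denoting the second derivative at x_i, h_i = 3, 3, 3, and Δ_i = (y_(i+1) − y_i)/h_i = -1/3, -3, 4/3:
  3·M_0 + 12·M_1 + 3·M_2 = 6(Δ_1 - Δ_0) = -16
  3·M_1 + 12·M_2 + 3·M_3 = 6(Δ_2 - Δ_1) = 26
Natural end conditions: M_0 = M_3 = 0.
Forward elimination and back-substitution give M_0 = 0, M_1 = -2, M_2 = 8/3, M_3 = 0.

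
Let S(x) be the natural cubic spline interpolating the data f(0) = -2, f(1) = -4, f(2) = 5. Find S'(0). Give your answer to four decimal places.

Write m_i for S''(x_i). With h_i = 1, 1 and divided differences Δ_i = -2, 9, the continuity of S' gives the tridiagonal system
  1·m_0 + 4·m_1 + 1·m_2 = 6(Δ_1 - Δ_0) = 66
Natural end conditions: m_0 = m_2 = 0.
Solving the tridiagonal system: m_0 = 0, m_1 = 33/2, m_2 = 0.
On [0, 1], S'(x) = b_0 + 2c_0·x + 3d_0·x² with b_0 = Δ_0 - h_0(2m_0 + m_1)/6 = -19/4, c_0 = m_0/2 = 0, d_0 = (m_1 - m_0)/(6h_0) = 11/4. So S'(0) = -19/4.

-4.7500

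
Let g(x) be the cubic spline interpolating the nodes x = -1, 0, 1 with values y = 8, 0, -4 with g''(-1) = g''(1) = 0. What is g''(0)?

6

With σ_i denoting the second derivative at x_i, h_i = 1, 1, and Δ_i = (y_(i+1) − y_i)/h_i = -8, -4:
  1·σ_0 + 4·σ_1 + 1·σ_2 = 6(Δ_1 - Δ_0) = 24
Natural end conditions: σ_0 = σ_2 = 0.
Solving the tridiagonal system: σ_0 = 0, σ_1 = 6, σ_2 = 0.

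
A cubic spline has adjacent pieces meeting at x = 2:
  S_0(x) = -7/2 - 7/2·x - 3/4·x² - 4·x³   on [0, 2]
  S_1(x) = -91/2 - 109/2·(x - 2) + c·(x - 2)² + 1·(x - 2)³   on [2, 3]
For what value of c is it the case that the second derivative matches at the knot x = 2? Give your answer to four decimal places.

-24.7500

S_0''(x) = -3/2 - 24·x, so S_0''(2) = -99/2. On the right, S_1''(2) = 2c, so c = -99/4.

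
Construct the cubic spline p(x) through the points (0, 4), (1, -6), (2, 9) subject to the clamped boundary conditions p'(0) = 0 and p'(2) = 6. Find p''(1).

Let M_i = p''(x_i). Step sizes h_i = 1, 1; slopes of the chords Δ_i = (y_(i+1) - y_i)/h_i = -10, 15.
  1·M_0 + 4·M_1 + 1·M_2 = 6(Δ_1 - Δ_0) = 150
Clamped end conditions give two more equations: 2h_0·M_0 + h_0·M_1 = 6(Δ_0 - p'(0)) = -60 and h_1·M_1 + 2h_1·M_2 = 6(p'(2) - Δ_1) = -54.
Forward elimination and back-substitution give M_0 = -129/2, M_1 = 69, M_2 = -123/2.

69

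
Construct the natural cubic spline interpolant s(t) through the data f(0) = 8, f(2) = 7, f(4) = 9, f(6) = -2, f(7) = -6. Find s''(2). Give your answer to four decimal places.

2.7439

Let M_i = s''(x_i). Step sizes h_i = 2, 2, 2, 1; slopes of the chords Δ_i = (y_(i+1) - y_i)/h_i = -1/2, 1, -11/2, -4.
  2·M_0 + 8·M_1 + 2·M_2 = 6(Δ_1 - Δ_0) = 9
  2·M_1 + 8·M_2 + 2·M_3 = 6(Δ_2 - Δ_1) = -39
  2·M_2 + 6·M_3 + 1·M_4 = 6(Δ_3 - Δ_2) = 9
Natural end conditions: M_0 = M_4 = 0.
Hence M_0 = 0, M_1 = 225/82, M_2 = -531/82, M_3 = 150/41, M_4 = 0.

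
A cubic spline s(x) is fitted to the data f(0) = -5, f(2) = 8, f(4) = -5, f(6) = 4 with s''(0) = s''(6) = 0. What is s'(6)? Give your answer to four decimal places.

8.3000

With M_i denoting the second derivative at x_i, h_i = 2, 2, 2, and Δ_i = (y_(i+1) − y_i)/h_i = 13/2, -13/2, 9/2:
  2·M_0 + 8·M_1 + 2·M_2 = 6(Δ_1 - Δ_0) = -78
  2·M_1 + 8·M_2 + 2·M_3 = 6(Δ_2 - Δ_1) = 66
Natural end conditions: M_0 = M_3 = 0.
Solving: M_0 = 0, M_1 = -63/5, M_2 = 57/5, M_3 = 0.
On [4, 6], s'(x) = b_2 + 2c_2·(x - 4) + 3d_2·(x - 4)² with b_2 = Δ_2 - h_2(2M_2 + M_3)/6 = -31/10, c_2 = M_2/2 = 57/10, d_2 = (M_3 - M_2)/(6h_2) = -19/20. So s'(6) = 83/10.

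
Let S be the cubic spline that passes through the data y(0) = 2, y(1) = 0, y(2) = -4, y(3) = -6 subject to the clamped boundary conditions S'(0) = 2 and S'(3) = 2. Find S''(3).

Write M_i for S''(x_i). With h_i = 1, 1, 1 and divided differences Δ_i = -2, -4, -2, the continuity of S' gives the tridiagonal system
  1·M_0 + 4·M_1 + 1·M_2 = 6(Δ_1 - Δ_0) = -12
  1·M_1 + 4·M_2 + 1·M_3 = 6(Δ_2 - Δ_1) = 12
Clamped end conditions give two more equations: 2h_0·M_0 + h_0·M_1 = 6(Δ_0 - S'(0)) = -24 and h_2·M_2 + 2h_2·M_3 = 6(S'(3) - Δ_2) = 24.
Solving: M_0 = -12, M_1 = 0, M_2 = 0, M_3 = 12.

12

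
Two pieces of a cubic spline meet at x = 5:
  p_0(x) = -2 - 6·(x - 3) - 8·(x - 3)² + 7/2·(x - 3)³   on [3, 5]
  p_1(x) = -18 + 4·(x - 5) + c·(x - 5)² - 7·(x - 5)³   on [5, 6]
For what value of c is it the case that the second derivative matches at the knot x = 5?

13

p_0''(x) = -16 + 21·(x - 3), so p_0''(5) = 26. On the right, p_1''(5) = 2c, so c = 13.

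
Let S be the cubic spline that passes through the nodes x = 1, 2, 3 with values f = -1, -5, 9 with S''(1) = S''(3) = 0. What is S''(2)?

27

Let M_i = S''(x_i). Step sizes h_i = 1, 1; slopes of the chords Δ_i = (y_(i+1) - y_i)/h_i = -4, 14.
  1·M_0 + 4·M_1 + 1·M_2 = 6(Δ_1 - Δ_0) = 108
Natural end conditions: M_0 = M_2 = 0.
Solving: M_0 = 0, M_1 = 27, M_2 = 0.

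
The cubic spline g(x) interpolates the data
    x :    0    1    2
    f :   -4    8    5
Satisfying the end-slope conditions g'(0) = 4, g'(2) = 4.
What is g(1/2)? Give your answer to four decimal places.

1.9063

Write M_i for g''(x_i). With h_i = 1, 1 and divided differences Δ_i = 12, -3, the continuity of g' gives the tridiagonal system
  1·M_0 + 4·M_1 + 1·M_2 = 6(Δ_1 - Δ_0) = -90
Clamped end conditions give two more equations: 2h_0·M_0 + h_0·M_1 = 6(Δ_0 - g'(0)) = 48 and h_1·M_1 + 2h_1·M_2 = 6(g'(2) - Δ_1) = 42.
Solving the tridiagonal system: M_0 = 93/2, M_1 = -45, M_2 = 87/2.
On [0, 1], g(x) = -4 + 4·x + 93/4·x² - 61/4·x³.
With x = 1/2: g(1/2) = 61/32.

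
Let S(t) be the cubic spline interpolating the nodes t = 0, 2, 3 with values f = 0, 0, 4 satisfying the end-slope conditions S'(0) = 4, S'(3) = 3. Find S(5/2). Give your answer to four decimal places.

1.9167

Let M_i = S''(x_i). Step sizes h_i = 2, 1; slopes of the chords Δ_i = (y_(i+1) - y_i)/h_i = 0, 4.
  2·M_0 + 6·M_1 + 1·M_2 = 6(Δ_1 - Δ_0) = 24
Clamped end conditions give two more equations: 2h_0·M_0 + h_0·M_1 = 6(Δ_0 - S'(0)) = -24 and h_1·M_1 + 2h_1·M_2 = 6(S'(3) - Δ_1) = -6.
Solving: M_0 = -31/3, M_1 = 26/3, M_2 = -22/3.
On [2, 3], S(t) = 0 + 7/3·(t - 2) + 13/3·(t - 2)² - 8/3·(t - 2)³.
With (t - 2) = 1/2: S(5/2) = 23/12.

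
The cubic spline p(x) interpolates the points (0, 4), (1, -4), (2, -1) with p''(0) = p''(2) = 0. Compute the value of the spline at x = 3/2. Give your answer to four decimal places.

-3.5313

Let m_i = p''(x_i). Step sizes h_i = 1, 1; slopes of the chords Δ_i = (y_(i+1) - y_i)/h_i = -8, 3.
  1·m_0 + 4·m_1 + 1·m_2 = 6(Δ_1 - Δ_0) = 66
Natural end conditions: m_0 = m_2 = 0.
Solving: m_0 = 0, m_1 = 33/2, m_2 = 0.
On [1, 2], p(x) = -4 - 5/2·(x - 1) + 33/4·(x - 1)² - 11/4·(x - 1)³.
With (x - 1) = 1/2: p(3/2) = -113/32.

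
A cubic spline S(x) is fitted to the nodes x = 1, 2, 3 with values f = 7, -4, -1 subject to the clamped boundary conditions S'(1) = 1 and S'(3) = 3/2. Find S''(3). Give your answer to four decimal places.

With σ_i denoting the second derivative at x_i, h_i = 1, 1, and Δ_i = (y_(i+1) − y_i)/h_i = -11, 3:
  1·σ_0 + 4·σ_1 + 1·σ_2 = 6(Δ_1 - Δ_0) = 84
Clamped end conditions give two more equations: 2h_0·σ_0 + h_0·σ_1 = 6(Δ_0 - S'(1)) = -72 and h_1·σ_1 + 2h_1·σ_2 = 6(S'(3) - Δ_1) = -9.
Solving: σ_0 = -227/4, σ_1 = 83/2, σ_2 = -101/4.

-25.2500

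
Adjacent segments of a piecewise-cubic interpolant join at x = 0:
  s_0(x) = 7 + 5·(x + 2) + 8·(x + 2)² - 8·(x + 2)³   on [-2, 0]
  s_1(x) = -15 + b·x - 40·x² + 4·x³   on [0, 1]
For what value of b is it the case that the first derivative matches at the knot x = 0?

s_0'(x) = 5 + 16·(x + 2) - 24·(x + 2)², so s_0'(0) = -59. On the right, s_1'(0) = b, so b = -59.

-59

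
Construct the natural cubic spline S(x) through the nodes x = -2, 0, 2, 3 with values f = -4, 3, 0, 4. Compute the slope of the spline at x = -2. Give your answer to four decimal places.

5.3636

Put σ_i = S'' at the i-th knot. Here h = (2, 2, 1) and Δ = (7/2, -3/2, 4), so the interior equations h_(i-1)·σ_(i-1) + 2(h_(i-1)+h_i)·σ_i + h_i·σ_(i+1) = 6(Δ_i − Δ_(i-1)) read
  2·σ_0 + 8·σ_1 + 2·σ_2 = 6(Δ_1 - Δ_0) = -30
  2·σ_1 + 6·σ_2 + 1·σ_3 = 6(Δ_2 - Δ_1) = 33
Natural end conditions: σ_0 = σ_3 = 0.
Solving: σ_0 = 0, σ_1 = -123/22, σ_2 = 81/11, σ_3 = 0.
On [-2, 0], S'(x) = b_0 + 2c_0·(x + 2) + 3d_0·(x + 2)² with b_0 = Δ_0 - h_0(2σ_0 + σ_1)/6 = 59/11, c_0 = σ_0/2 = 0, d_0 = (σ_1 - σ_0)/(6h_0) = -41/88. So S'(-2) = 59/11.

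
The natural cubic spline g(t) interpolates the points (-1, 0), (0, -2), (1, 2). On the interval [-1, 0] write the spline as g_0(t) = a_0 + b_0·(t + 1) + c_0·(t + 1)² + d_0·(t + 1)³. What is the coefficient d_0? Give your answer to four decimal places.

With M_i denoting the second derivative at x_i, h_i = 1, 1, and Δ_i = (y_(i+1) − y_i)/h_i = -2, 4:
  1·M_0 + 4·M_1 + 1·M_2 = 6(Δ_1 - Δ_0) = 36
Natural end conditions: M_0 = M_2 = 0.
Solving: M_0 = 0, M_1 = 9, M_2 = 0.
On [-1, 0], with g_0(t) = a_0 + b_0·(t + 1) + c_0·(t + 1)² + d_0·(t + 1)³: c_0 = M_0/2 = 0, d_0 = (M_1 - M_0)/(6h_0) = 3/2, b_0 = Δ_0 - h_0(2M_0 + M_1)/6 = -7/2.

1.5000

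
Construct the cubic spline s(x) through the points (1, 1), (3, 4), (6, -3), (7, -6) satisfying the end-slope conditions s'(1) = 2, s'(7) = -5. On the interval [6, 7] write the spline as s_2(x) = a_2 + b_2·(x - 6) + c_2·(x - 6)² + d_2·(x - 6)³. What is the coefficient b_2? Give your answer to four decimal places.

-2.3526

Put σ_i = s'' at the i-th knot. Here h = (2, 3, 1) and Δ = (3/2, -7/3, -3), so the interior equations h_(i-1)·σ_(i-1) + 2(h_(i-1)+h_i)·σ_i + h_i·σ_(i+1) = 6(Δ_i − Δ_(i-1)) read
  2·σ_0 + 10·σ_1 + 3·σ_2 = 6(Δ_1 - Δ_0) = -23
  3·σ_1 + 8·σ_2 + 1·σ_3 = 6(Δ_2 - Δ_1) = -4
Clamped end conditions give two more equations: 2h_0·σ_0 + h_0·σ_1 = 6(Δ_0 - s'(1)) = -3 and h_2·σ_2 + 2h_2·σ_3 = 6(s'(7) - Δ_2) = -12.
Solving the tridiagonal system: σ_0 = 53/78, σ_1 = -223/78, σ_2 = 55/39, σ_3 = -523/78.
On [6, 7], with s_2(x) = a_2 + b_2·(x - 6) + c_2·(x - 6)² + d_2·(x - 6)³: c_2 = σ_2/2 = 55/78, d_2 = (σ_3 - σ_2)/(6h_2) = -211/156, b_2 = Δ_2 - h_2(2σ_2 + σ_3)/6 = -367/156.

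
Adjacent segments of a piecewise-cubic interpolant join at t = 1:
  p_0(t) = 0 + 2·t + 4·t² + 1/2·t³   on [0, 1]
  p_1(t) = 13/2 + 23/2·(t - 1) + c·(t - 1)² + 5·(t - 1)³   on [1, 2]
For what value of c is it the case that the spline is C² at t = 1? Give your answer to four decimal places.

5.5000

p_0''(t) = 8 + 3·t, so p_0''(1) = 11. On the right, p_1''(1) = 2c, so c = 11/2.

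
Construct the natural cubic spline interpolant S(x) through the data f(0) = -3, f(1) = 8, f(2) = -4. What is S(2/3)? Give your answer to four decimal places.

Write σ_i for S''(x_i). With h_i = 1, 1 and divided differences Δ_i = 11, -12, the continuity of S' gives the tridiagonal system
  1·σ_0 + 4·σ_1 + 1·σ_2 = 6(Δ_1 - Δ_0) = -138
Natural end conditions: σ_0 = σ_2 = 0.
Hence σ_0 = 0, σ_1 = -69/2, σ_2 = 0.
On [0, 1], S(x) = -3 + 67/4·x + 0·x² - 23/4·x³.
With x = 2/3: S(2/3) = 349/54.

6.4630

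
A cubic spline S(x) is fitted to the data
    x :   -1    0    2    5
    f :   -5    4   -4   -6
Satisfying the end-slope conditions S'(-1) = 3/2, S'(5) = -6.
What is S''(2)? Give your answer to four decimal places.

With σ_i denoting the second derivative at x_i, h_i = 1, 2, 3, and Δ_i = (y_(i+1) − y_i)/h_i = 9, -4, -2/3:
  1·σ_0 + 6·σ_1 + 2·σ_2 = 6(Δ_1 - Δ_0) = -78
  2·σ_1 + 10·σ_2 + 3·σ_3 = 6(Δ_2 - Δ_1) = 20
Clamped end conditions give two more equations: 2h_0·σ_0 + h_0·σ_1 = 6(Δ_0 - S'(-1)) = 45 and h_2·σ_2 + 2h_2·σ_3 = 6(S'(5) - Δ_2) = -32.
Solving: σ_0 = 100/3, σ_1 = -65/3, σ_2 = 28/3, σ_3 = -10.

9.3333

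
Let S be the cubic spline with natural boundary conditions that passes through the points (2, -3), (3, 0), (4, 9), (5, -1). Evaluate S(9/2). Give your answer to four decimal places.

Put M_i = S'' at the i-th knot. Here h = (1, 1, 1) and Δ = (3, 9, -10), so the interior equations h_(i-1)·M_(i-1) + 2(h_(i-1)+h_i)·M_i + h_i·M_(i+1) = 6(Δ_i − Δ_(i-1)) read
  1·M_0 + 4·M_1 + 1·M_2 = 6(Δ_1 - Δ_0) = 36
  1·M_1 + 4·M_2 + 1·M_3 = 6(Δ_2 - Δ_1) = -114
Natural end conditions: M_0 = M_3 = 0.
Solving: M_0 = 0, M_1 = 86/5, M_2 = -164/5, M_3 = 0.
On [4, 5], S(t) = 9 + 14/15·(t - 4) - 82/5·(t - 4)² + 82/15·(t - 4)³.
With (t - 4) = 1/2: S(9/2) = 121/20.

6.0500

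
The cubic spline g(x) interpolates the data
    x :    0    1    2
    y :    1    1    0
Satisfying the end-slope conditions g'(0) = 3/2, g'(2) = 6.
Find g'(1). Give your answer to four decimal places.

Write M_i for g''(x_i). With h_i = 1, 1 and divided differences Δ_i = 0, -1, the continuity of g' gives the tridiagonal system
  1·M_0 + 4·M_1 + 1·M_2 = 6(Δ_1 - Δ_0) = -6
Clamped end conditions give two more equations: 2h_0·M_0 + h_0·M_1 = 6(Δ_0 - g'(0)) = -9 and h_1·M_1 + 2h_1·M_2 = 6(g'(2) - Δ_1) = 42.
Solving: M_0 = -3/4, M_1 = -15/2, M_2 = 99/4.
On [1, 2], g'(x) = b_1 + 2c_1·(x - 1) + 3d_1·(x - 1)² with b_1 = Δ_1 - h_1(2M_1 + M_2)/6 = -21/8, c_1 = M_1/2 = -15/4, d_1 = (M_2 - M_1)/(6h_1) = 43/8. So g'(1) = -21/8.

-2.6250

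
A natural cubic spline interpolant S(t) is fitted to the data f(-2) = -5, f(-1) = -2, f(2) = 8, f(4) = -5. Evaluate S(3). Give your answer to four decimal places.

3.1831

Put σ_i = S'' at the i-th knot. Here h = (1, 3, 2) and Δ = (3, 10/3, -13/2), so the interior equations h_(i-1)·σ_(i-1) + 2(h_(i-1)+h_i)·σ_i + h_i·σ_(i+1) = 6(Δ_i − Δ_(i-1)) read
  1·σ_0 + 8·σ_1 + 3·σ_2 = 6(Δ_1 - Δ_0) = 2
  3·σ_1 + 10·σ_2 + 2·σ_3 = 6(Δ_2 - Δ_1) = -59
Natural end conditions: σ_0 = σ_3 = 0.
Forward elimination and back-substitution give σ_0 = 0, σ_1 = 197/71, σ_2 = -478/71, σ_3 = 0.
On [2, 4], S(t) = 8 - 857/426·(t - 2) - 239/71·(t - 2)² + 239/426·(t - 2)³.
With (t - 2) = 1: S(3) = 226/71.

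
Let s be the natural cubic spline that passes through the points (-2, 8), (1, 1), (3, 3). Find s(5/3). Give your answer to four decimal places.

1.1728

Write σ_i for s''(x_i). With h_i = 3, 2 and divided differences Δ_i = -7/3, 1, the continuity of s' gives the tridiagonal system
  3·σ_0 + 10·σ_1 + 2·σ_2 = 6(Δ_1 - Δ_0) = 20
Natural end conditions: σ_0 = σ_2 = 0.
Hence σ_0 = 0, σ_1 = 2, σ_2 = 0.
On [1, 3], s(t) = 1 - 1/3·(t - 1) + 1·(t - 1)² - 1/6·(t - 1)³.
With (t - 1) = 2/3: s(5/3) = 95/81.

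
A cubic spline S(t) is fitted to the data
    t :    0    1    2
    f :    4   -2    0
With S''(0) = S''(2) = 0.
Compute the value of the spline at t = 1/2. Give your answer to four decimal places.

Write M_i for S''(x_i). With h_i = 1, 1 and divided differences Δ_i = -6, 2, the continuity of S' gives the tridiagonal system
  1·M_0 + 4·M_1 + 1·M_2 = 6(Δ_1 - Δ_0) = 48
Natural end conditions: M_0 = M_2 = 0.
Hence M_0 = 0, M_1 = 12, M_2 = 0.
On [0, 1], S(t) = 4 - 8·t + 0·t² + 2·t³.
With t = 1/2: S(1/2) = 1/4.

0.2500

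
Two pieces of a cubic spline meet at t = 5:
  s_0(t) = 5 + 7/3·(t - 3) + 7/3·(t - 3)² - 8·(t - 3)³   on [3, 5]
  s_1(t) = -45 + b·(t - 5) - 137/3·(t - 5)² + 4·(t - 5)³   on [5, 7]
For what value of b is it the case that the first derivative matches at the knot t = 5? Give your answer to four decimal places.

-84.3333

s_0'(t) = 7/3 + 14/3·(t - 3) - 24·(t - 3)², so s_0'(5) = -253/3. On the right, s_1'(5) = b, so b = -253/3.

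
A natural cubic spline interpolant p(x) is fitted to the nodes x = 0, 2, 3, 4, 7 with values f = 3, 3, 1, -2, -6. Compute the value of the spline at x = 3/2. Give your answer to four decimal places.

Let m_i = p''(x_i). Step sizes h_i = 2, 1, 1, 3; slopes of the chords Δ_i = (y_(i+1) - y_i)/h_i = 0, -2, -3, -4/3.
  2·m_0 + 6·m_1 + 1·m_2 = 6(Δ_1 - Δ_0) = -12
  1·m_1 + 4·m_2 + 1·m_3 = 6(Δ_2 - Δ_1) = -6
  1·m_2 + 8·m_3 + 3·m_4 = 6(Δ_3 - Δ_2) = 10
Natural end conditions: m_0 = m_4 = 0.
Solving: m_0 = 0, m_1 = -157/89, m_2 = -126/89, m_3 = 127/89, m_4 = 0.
On [0, 2], p(x) = 3 + 157/267·x + 0·x² - 157/1068·x³.
With x = 3/2: p(3/2) = 9643/2848.

3.3859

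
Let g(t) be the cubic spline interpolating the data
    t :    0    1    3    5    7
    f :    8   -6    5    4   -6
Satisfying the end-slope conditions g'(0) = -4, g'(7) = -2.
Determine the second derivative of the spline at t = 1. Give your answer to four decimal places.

Write σ_i for g''(x_i). With h_i = 1, 2, 2, 2 and divided differences Δ_i = -14, 11/2, -1/2, -5, the continuity of g' gives the tridiagonal system
  1·σ_0 + 6·σ_1 + 2·σ_2 = 6(Δ_1 - Δ_0) = 117
  2·σ_1 + 8·σ_2 + 2·σ_3 = 6(Δ_2 - Δ_1) = -36
  2·σ_2 + 8·σ_3 + 2·σ_4 = 6(Δ_3 - Δ_2) = -27
Clamped end conditions give two more equations: 2h_0·σ_0 + h_0·σ_1 = 6(Δ_0 - g'(0)) = -60 and h_3·σ_3 + 2h_3·σ_4 = 6(g'(7) - Δ_3) = 18.
Solving: σ_0 = -1957/43, σ_1 = 1334/43, σ_2 = -508/43, σ_3 = -76/43, σ_4 = 463/86.

31.0233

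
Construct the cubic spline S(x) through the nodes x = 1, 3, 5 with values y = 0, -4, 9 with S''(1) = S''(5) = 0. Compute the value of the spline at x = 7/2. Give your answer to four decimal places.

-2.1445

With M_i denoting the second derivative at x_i, h_i = 2, 2, and Δ_i = (y_(i+1) − y_i)/h_i = -2, 13/2:
  2·M_0 + 8·M_1 + 2·M_2 = 6(Δ_1 - Δ_0) = 51
Natural end conditions: M_0 = M_2 = 0.
Hence M_0 = 0, M_1 = 51/8, M_2 = 0.
On [3, 5], S(x) = -4 + 9/4·(x - 3) + 51/16·(x - 3)² - 17/32·(x - 3)³.
With (x - 3) = 1/2: S(7/2) = -549/256.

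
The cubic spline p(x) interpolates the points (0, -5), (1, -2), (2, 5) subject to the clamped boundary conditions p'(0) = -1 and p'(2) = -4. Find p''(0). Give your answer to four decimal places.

With σ_i denoting the second derivative at x_i, h_i = 1, 1, and Δ_i = (y_(i+1) − y_i)/h_i = 3, 7:
  1·σ_0 + 4·σ_1 + 1·σ_2 = 6(Δ_1 - Δ_0) = 24
Clamped end conditions give two more equations: 2h_0·σ_0 + h_0·σ_1 = 6(Δ_0 - p'(0)) = 24 and h_1·σ_1 + 2h_1·σ_2 = 6(p'(2) - Δ_1) = -66.
Solving: σ_0 = 9/2, σ_1 = 15, σ_2 = -81/2.

4.5000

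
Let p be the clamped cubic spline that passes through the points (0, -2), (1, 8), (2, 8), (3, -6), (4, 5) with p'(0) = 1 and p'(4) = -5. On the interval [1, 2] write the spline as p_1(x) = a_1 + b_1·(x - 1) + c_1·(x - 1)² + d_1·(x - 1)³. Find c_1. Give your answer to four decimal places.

-7.6071

With M_i denoting the second derivative at x_i, h_i = 1, 1, 1, 1, and Δ_i = (y_(i+1) − y_i)/h_i = 10, 0, -14, 11:
  1·M_0 + 4·M_1 + 1·M_2 = 6(Δ_1 - Δ_0) = -60
  1·M_1 + 4·M_2 + 1·M_3 = 6(Δ_2 - Δ_1) = -84
  1·M_2 + 4·M_3 + 1·M_4 = 6(Δ_3 - Δ_2) = 150
Clamped end conditions give two more equations: 2h_0·M_0 + h_0·M_1 = 6(Δ_0 - p'(0)) = 54 and h_3·M_3 + 2h_3·M_4 = 6(p'(4) - Δ_3) = -96.
Forward elimination and back-substitution give M_0 = 969/28, M_1 = -213/14, M_2 = -135/4, M_3 = 927/14, M_4 = -2271/28.
On [1, 2], with p_1(x) = a_1 + b_1·(x - 1) + c_1·(x - 1)² + d_1·(x - 1)³: c_1 = M_1/2 = -213/28, d_1 = (M_2 - M_1)/(6h_1) = -173/56, b_1 = Δ_1 - h_1(2M_1 + M_2)/6 = 599/56.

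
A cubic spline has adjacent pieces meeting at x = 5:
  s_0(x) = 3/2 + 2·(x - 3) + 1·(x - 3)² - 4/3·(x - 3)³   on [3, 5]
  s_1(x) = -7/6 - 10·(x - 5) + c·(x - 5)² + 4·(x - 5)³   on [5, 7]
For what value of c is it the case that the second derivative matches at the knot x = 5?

-7

s_0''(x) = 2 - 8·(x - 3), so s_0''(5) = -14. On the right, s_1''(5) = 2c, so c = -7.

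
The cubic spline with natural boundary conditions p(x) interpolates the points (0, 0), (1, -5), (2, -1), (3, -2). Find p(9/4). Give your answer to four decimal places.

-0.6156

With m_i denoting the second derivative at x_i, h_i = 1, 1, 1, and Δ_i = (y_(i+1) − y_i)/h_i = -5, 4, -1:
  1·m_0 + 4·m_1 + 1·m_2 = 6(Δ_1 - Δ_0) = 54
  1·m_1 + 4·m_2 + 1·m_3 = 6(Δ_2 - Δ_1) = -30
Natural end conditions: m_0 = m_3 = 0.
Forward elimination and back-substitution give m_0 = 0, m_1 = 82/5, m_2 = -58/5, m_3 = 0.
On [2, 3], p(x) = -1 + 43/15·(x - 2) - 29/5·(x - 2)² + 29/15·(x - 2)³.
With (x - 2) = 1/4: p(9/4) = -197/320.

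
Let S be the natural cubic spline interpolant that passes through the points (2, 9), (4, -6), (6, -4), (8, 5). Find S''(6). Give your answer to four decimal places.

1.1000

Put m_i = S'' at the i-th knot. Here h = (2, 2, 2) and Δ = (-15/2, 1, 9/2), so the interior equations h_(i-1)·m_(i-1) + 2(h_(i-1)+h_i)·m_i + h_i·m_(i+1) = 6(Δ_i − Δ_(i-1)) read
  2·m_0 + 8·m_1 + 2·m_2 = 6(Δ_1 - Δ_0) = 51
  2·m_1 + 8·m_2 + 2·m_3 = 6(Δ_2 - Δ_1) = 21
Natural end conditions: m_0 = m_3 = 0.
Forward elimination and back-substitution give m_0 = 0, m_1 = 61/10, m_2 = 11/10, m_3 = 0.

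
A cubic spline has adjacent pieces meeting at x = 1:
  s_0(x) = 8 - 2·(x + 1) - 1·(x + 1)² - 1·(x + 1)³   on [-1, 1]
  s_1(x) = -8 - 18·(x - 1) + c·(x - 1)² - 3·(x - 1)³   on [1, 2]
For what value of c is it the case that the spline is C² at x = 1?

-7

s_0''(x) = -2 - 6·(x + 1), so s_0''(1) = -14. On the right, s_1''(1) = 2c, so c = -7.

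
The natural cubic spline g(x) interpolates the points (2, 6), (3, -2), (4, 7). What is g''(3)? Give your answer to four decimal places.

25.5000

With M_i denoting the second derivative at x_i, h_i = 1, 1, and Δ_i = (y_(i+1) − y_i)/h_i = -8, 9:
  1·M_0 + 4·M_1 + 1·M_2 = 6(Δ_1 - Δ_0) = 102
Natural end conditions: M_0 = M_2 = 0.
Hence M_0 = 0, M_1 = 51/2, M_2 = 0.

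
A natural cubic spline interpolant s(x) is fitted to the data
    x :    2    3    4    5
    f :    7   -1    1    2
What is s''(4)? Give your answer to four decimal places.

-5.6000

Write σ_i for s''(x_i). With h_i = 1, 1, 1 and divided differences Δ_i = -8, 2, 1, the continuity of s' gives the tridiagonal system
  1·σ_0 + 4·σ_1 + 1·σ_2 = 6(Δ_1 - Δ_0) = 60
  1·σ_1 + 4·σ_2 + 1·σ_3 = 6(Δ_2 - Δ_1) = -6
Natural end conditions: σ_0 = σ_3 = 0.
Hence σ_0 = 0, σ_1 = 82/5, σ_2 = -28/5, σ_3 = 0.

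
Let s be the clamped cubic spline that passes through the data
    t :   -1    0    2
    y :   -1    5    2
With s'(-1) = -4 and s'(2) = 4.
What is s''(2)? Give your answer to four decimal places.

18.4167

With M_i denoting the second derivative at x_i, h_i = 1, 2, and Δ_i = (y_(i+1) − y_i)/h_i = 6, -3/2:
  1·M_0 + 6·M_1 + 2·M_2 = 6(Δ_1 - Δ_0) = -45
Clamped end conditions give two more equations: 2h_0·M_0 + h_0·M_1 = 6(Δ_0 - s'(-1)) = 60 and h_1·M_1 + 2h_1·M_2 = 6(s'(2) - Δ_1) = 33.
Solving: M_0 = 241/6, M_1 = -61/3, M_2 = 221/12.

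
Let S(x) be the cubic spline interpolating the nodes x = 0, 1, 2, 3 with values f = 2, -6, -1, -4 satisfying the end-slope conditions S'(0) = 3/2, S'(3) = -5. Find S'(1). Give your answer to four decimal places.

Write σ_i for S''(x_i). With h_i = 1, 1, 1 and divided differences Δ_i = -8, 5, -3, the continuity of S' gives the tridiagonal system
  1·σ_0 + 4·σ_1 + 1·σ_2 = 6(Δ_1 - Δ_0) = 78
  1·σ_1 + 4·σ_2 + 1·σ_3 = 6(Δ_2 - Δ_1) = -48
Clamped end conditions give two more equations: 2h_0·σ_0 + h_0·σ_1 = 6(Δ_0 - S'(0)) = -57 and h_2·σ_2 + 2h_2·σ_3 = 6(S'(3) - Δ_2) = -12.
Hence σ_0 = -704/15, σ_1 = 553/15, σ_2 = -338/15, σ_3 = 79/15.
On [1, 2], S'(x) = b_1 + 2c_1·(x - 1) + 3d_1·(x - 1)² with b_1 = Δ_1 - h_1(2σ_1 + σ_2)/6 = -53/15, c_1 = σ_1/2 = 553/30, d_1 = (σ_2 - σ_1)/(6h_1) = -99/10. So S'(1) = -53/15.

-3.5333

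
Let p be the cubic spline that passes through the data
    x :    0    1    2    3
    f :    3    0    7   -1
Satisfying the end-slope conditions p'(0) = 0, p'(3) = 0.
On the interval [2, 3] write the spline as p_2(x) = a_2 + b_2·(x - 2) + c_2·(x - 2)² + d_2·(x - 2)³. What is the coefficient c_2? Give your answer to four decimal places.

With σ_i denoting the second derivative at x_i, h_i = 1, 1, 1, and Δ_i = (y_(i+1) − y_i)/h_i = -3, 7, -8:
  1·σ_0 + 4·σ_1 + 1·σ_2 = 6(Δ_1 - Δ_0) = 60
  1·σ_1 + 4·σ_2 + 1·σ_3 = 6(Δ_2 - Δ_1) = -90
Clamped end conditions give two more equations: 2h_0·σ_0 + h_0·σ_1 = 6(Δ_0 - p'(0)) = -18 and h_2·σ_2 + 2h_2·σ_3 = 6(p'(3) - Δ_2) = 48.
Solving the tridiagonal system: σ_0 = -124/5, σ_1 = 158/5, σ_2 = -208/5, σ_3 = 224/5.
On [2, 3], with p_2(x) = a_2 + b_2·(x - 2) + c_2·(x - 2)² + d_2·(x - 2)³: c_2 = σ_2/2 = -104/5, d_2 = (σ_3 - σ_2)/(6h_2) = 72/5, b_2 = Δ_2 - h_2(2σ_2 + σ_3)/6 = -8/5.

-20.8000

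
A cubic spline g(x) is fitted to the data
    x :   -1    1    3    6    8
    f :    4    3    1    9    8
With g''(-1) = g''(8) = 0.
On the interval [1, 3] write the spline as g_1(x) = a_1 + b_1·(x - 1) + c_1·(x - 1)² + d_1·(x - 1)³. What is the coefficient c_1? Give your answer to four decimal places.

-0.6010

Put m_i = g'' at the i-th knot. Here h = (2, 2, 3, 2) and Δ = (-1/2, -1, 8/3, -1/2), so the interior equations h_(i-1)·m_(i-1) + 2(h_(i-1)+h_i)·m_i + h_i·m_(i+1) = 6(Δ_i − Δ_(i-1)) read
  2·m_0 + 8·m_1 + 2·m_2 = 6(Δ_1 - Δ_0) = -3
  2·m_1 + 10·m_2 + 3·m_3 = 6(Δ_2 - Δ_1) = 22
  3·m_2 + 10·m_3 + 2·m_4 = 6(Δ_3 - Δ_2) = -19
Natural end conditions: m_0 = m_4 = 0.
Solving: m_0 = 0, m_1 = -827/688, m_2 = 569/172, m_3 = -995/344, m_4 = 0.
On [1, 3], with g_1(x) = a_1 + b_1·(x - 1) + c_1·(x - 1)² + d_1·(x - 1)³: c_1 = m_1/2 = -827/1376, d_1 = (m_2 - m_1)/(6h_1) = 3103/8256, b_1 = Δ_1 - h_1(2m_1 + m_2)/6 = -1343/1032.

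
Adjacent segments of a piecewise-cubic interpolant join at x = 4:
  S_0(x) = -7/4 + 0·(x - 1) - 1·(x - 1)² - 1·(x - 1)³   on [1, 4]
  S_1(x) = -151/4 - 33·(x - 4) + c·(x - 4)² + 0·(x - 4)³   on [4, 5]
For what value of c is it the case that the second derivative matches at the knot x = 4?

S_0''(x) = -2 - 6·(x - 1), so S_0''(4) = -20. On the right, S_1''(4) = 2c, so c = -10.

-10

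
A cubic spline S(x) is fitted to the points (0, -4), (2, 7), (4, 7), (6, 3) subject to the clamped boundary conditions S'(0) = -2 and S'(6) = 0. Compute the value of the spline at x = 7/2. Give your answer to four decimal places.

8.2969

Let M_i = S''(x_i). Step sizes h_i = 2, 2, 2; slopes of the chords Δ_i = (y_(i+1) - y_i)/h_i = 11/2, 0, -2.
  2·M_0 + 8·M_1 + 2·M_2 = 6(Δ_1 - Δ_0) = -33
  2·M_1 + 8·M_2 + 2·M_3 = 6(Δ_2 - Δ_1) = -12
Clamped end conditions give two more equations: 2h_0·M_0 + h_0·M_1 = 6(Δ_0 - S'(0)) = 45 and h_2·M_2 + 2h_2·M_3 = 6(S'(6) - Δ_2) = 12.
Hence M_0 = 91/6, M_1 = -47/6, M_2 = -1/3, M_3 = 19/6.
On [2, 4], S(x) = 7 + 16/3·(x - 2) - 47/12·(x - 2)² + 5/8·(x - 2)³.
With (x - 2) = 3/2: S(7/2) = 531/64.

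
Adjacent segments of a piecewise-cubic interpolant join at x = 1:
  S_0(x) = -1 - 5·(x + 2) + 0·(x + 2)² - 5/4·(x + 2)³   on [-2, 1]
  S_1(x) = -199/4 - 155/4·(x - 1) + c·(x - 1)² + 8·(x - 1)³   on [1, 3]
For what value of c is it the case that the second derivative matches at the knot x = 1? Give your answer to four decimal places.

S_0''(x) = 0 - 15/2·(x + 2), so S_0''(1) = -45/2. On the right, S_1''(1) = 2c, so c = -45/4.

-11.2500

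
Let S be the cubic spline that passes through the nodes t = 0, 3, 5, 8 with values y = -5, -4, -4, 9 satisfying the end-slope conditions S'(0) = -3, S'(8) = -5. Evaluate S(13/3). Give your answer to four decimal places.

Write M_i for S''(x_i). With h_i = 3, 2, 3 and divided differences Δ_i = 1/3, 0, 13/3, the continuity of S' gives the tridiagonal system
  3·M_0 + 10·M_1 + 2·M_2 = 6(Δ_1 - Δ_0) = -2
  2·M_1 + 10·M_2 + 3·M_3 = 6(Δ_2 - Δ_1) = 26
Clamped end conditions give two more equations: 2h_0·M_0 + h_0·M_1 = 6(Δ_0 - S'(0)) = 20 and h_2·M_2 + 2h_2·M_3 = 6(S'(8) - Δ_2) = -56.
Solving the tridiagonal system: M_0 = 190/39, M_1 = -40/13, M_2 = 92/13, M_3 = -502/39.
On [3, 5], S(t) = -4 - 4/13·(t - 3) - 20/13·(t - 3)² + 11/13·(t - 3)³.
With (t - 3) = 4/3: S(13/3) = -1804/351.

-5.1396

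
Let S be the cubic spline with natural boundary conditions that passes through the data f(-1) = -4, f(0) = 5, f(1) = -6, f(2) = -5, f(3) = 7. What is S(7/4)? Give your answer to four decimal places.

Let M_i = S''(x_i). Step sizes h_i = 1, 1, 1, 1; slopes of the chords Δ_i = (y_(i+1) - y_i)/h_i = 9, -11, 1, 12.
  1·M_0 + 4·M_1 + 1·M_2 = 6(Δ_1 - Δ_0) = -120
  1·M_1 + 4·M_2 + 1·M_3 = 6(Δ_2 - Δ_1) = 72
  1·M_2 + 4·M_3 + 1·M_4 = 6(Δ_3 - Δ_2) = 66
Natural end conditions: M_0 = M_4 = 0.
Hence M_0 = 0, M_1 = -1011/28, M_2 = 171/7, M_3 = 291/28, M_4 = 0.
On [1, 2], S(t) = -6 - 71/8·(t - 1) + 171/14·(t - 1)² - 131/56·(t - 1)³.
With (t - 1) = 3/4: S(7/4) = -24273/3584.

-6.7726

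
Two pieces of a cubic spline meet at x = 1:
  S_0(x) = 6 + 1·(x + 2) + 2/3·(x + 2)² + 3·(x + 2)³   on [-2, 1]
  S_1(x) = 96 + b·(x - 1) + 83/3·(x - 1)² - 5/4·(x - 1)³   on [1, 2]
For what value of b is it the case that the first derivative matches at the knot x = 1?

S_0'(x) = 1 + 4/3·(x + 2) + 9·(x + 2)², so S_0'(1) = 86. On the right, S_1'(1) = b, so b = 86.

86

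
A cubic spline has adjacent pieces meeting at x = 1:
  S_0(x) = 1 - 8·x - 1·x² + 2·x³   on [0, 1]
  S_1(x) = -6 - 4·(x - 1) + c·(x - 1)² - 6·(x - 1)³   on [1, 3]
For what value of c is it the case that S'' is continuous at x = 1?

5

S_0''(x) = -2 + 12·x, so S_0''(1) = 10. On the right, S_1''(1) = 2c, so c = 5.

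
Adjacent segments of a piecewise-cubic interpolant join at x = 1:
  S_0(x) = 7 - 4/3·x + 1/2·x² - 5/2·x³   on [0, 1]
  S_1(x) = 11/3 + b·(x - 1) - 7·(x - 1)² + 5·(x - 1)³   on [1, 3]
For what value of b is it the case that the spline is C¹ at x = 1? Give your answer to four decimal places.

-7.8333

S_0'(x) = -4/3 + 1·x - 15/2·x², so S_0'(1) = -47/6. On the right, S_1'(1) = b, so b = -47/6.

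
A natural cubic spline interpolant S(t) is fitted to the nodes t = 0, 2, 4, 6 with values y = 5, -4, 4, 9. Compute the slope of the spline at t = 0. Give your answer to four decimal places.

With m_i denoting the second derivative at x_i, h_i = 2, 2, 2, and Δ_i = (y_(i+1) − y_i)/h_i = -9/2, 4, 5/2:
  2·m_0 + 8·m_1 + 2·m_2 = 6(Δ_1 - Δ_0) = 51
  2·m_1 + 8·m_2 + 2·m_3 = 6(Δ_2 - Δ_1) = -9
Natural end conditions: m_0 = m_3 = 0.
Solving: m_0 = 0, m_1 = 71/10, m_2 = -29/10, m_3 = 0.
On [0, 2], S'(t) = b_0 + 2c_0·t + 3d_0·t² with b_0 = Δ_0 - h_0(2m_0 + m_1)/6 = -103/15, c_0 = m_0/2 = 0, d_0 = (m_1 - m_0)/(6h_0) = 71/120. So S'(0) = -103/15.

-6.8667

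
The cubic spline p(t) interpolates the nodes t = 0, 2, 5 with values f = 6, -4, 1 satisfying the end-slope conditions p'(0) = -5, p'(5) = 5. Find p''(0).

-2

With M_i denoting the second derivative at x_i, h_i = 2, 3, and Δ_i = (y_(i+1) − y_i)/h_i = -5, 5/3:
  2·M_0 + 10·M_1 + 3·M_2 = 6(Δ_1 - Δ_0) = 40
Clamped end conditions give two more equations: 2h_0·M_0 + h_0·M_1 = 6(Δ_0 - p'(0)) = 0 and h_1·M_1 + 2h_1·M_2 = 6(p'(5) - Δ_1) = 20.
Forward elimination and back-substitution give M_0 = -2, M_1 = 4, M_2 = 4/3.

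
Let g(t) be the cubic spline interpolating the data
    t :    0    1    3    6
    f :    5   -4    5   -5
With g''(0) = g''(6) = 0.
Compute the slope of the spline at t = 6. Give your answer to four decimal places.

Write m_i for g''(x_i). With h_i = 1, 2, 3 and divided differences Δ_i = -9, 9/2, -10/3, the continuity of g' gives the tridiagonal system
  1·m_0 + 6·m_1 + 2·m_2 = 6(Δ_1 - Δ_0) = 81
  2·m_1 + 10·m_2 + 3·m_3 = 6(Δ_2 - Δ_1) = -47
Natural end conditions: m_0 = m_3 = 0.
Hence m_0 = 0, m_1 = 113/7, m_2 = -111/14, m_3 = 0.
On [3, 6], g'(t) = b_2 + 2c_2·(t - 3) + 3d_2·(t - 3)² with b_2 = Δ_2 - h_2(2m_2 + m_3)/6 = 193/42, c_2 = m_2/2 = -111/28, d_2 = (m_3 - m_2)/(6h_2) = 37/84. So g'(6) = -613/84.

-7.2976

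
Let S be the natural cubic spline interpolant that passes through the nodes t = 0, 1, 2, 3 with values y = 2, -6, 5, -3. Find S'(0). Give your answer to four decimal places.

Put M_i = S'' at the i-th knot. Here h = (1, 1, 1) and Δ = (-8, 11, -8), so the interior equations h_(i-1)·M_(i-1) + 2(h_(i-1)+h_i)·M_i + h_i·M_(i+1) = 6(Δ_i − Δ_(i-1)) read
  1·M_0 + 4·M_1 + 1·M_2 = 6(Δ_1 - Δ_0) = 114
  1·M_1 + 4·M_2 + 1·M_3 = 6(Δ_2 - Δ_1) = -114
Natural end conditions: M_0 = M_3 = 0.
Solving the tridiagonal system: M_0 = 0, M_1 = 38, M_2 = -38, M_3 = 0.
On [0, 1], S'(t) = b_0 + 2c_0·t + 3d_0·t² with b_0 = Δ_0 - h_0(2M_0 + M_1)/6 = -43/3, c_0 = M_0/2 = 0, d_0 = (M_1 - M_0)/(6h_0) = 19/3. So S'(0) = -43/3.

-14.3333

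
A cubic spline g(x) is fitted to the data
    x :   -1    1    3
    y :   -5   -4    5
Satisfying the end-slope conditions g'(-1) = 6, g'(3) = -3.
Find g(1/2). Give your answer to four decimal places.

Let M_i = g''(x_i). Step sizes h_i = 2, 2; slopes of the chords Δ_i = (y_(i+1) - y_i)/h_i = 1/2, 9/2.
  2·M_0 + 8·M_1 + 2·M_2 = 6(Δ_1 - Δ_0) = 24
Clamped end conditions give two more equations: 2h_0·M_0 + h_0·M_1 = 6(Δ_0 - g'(-1)) = -33 and h_1·M_1 + 2h_1·M_2 = 6(g'(3) - Δ_1) = -45.
Hence M_0 = -27/2, M_1 = 21/2, M_2 = -33/2.
On [-1, 1], g(x) = -5 + 6·(x + 1) - 27/4·(x + 1)² + 2·(x + 1)³.
With (x + 1) = 3/2: g(1/2) = -71/16.

-4.4375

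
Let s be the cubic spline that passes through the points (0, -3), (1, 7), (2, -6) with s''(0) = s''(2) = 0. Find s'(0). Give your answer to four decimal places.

15.7500

Let m_i = s''(x_i). Step sizes h_i = 1, 1; slopes of the chords Δ_i = (y_(i+1) - y_i)/h_i = 10, -13.
  1·m_0 + 4·m_1 + 1·m_2 = 6(Δ_1 - Δ_0) = -138
Natural end conditions: m_0 = m_2 = 0.
Forward elimination and back-substitution give m_0 = 0, m_1 = -69/2, m_2 = 0.
On [0, 1], s'(t) = b_0 + 2c_0·t + 3d_0·t² with b_0 = Δ_0 - h_0(2m_0 + m_1)/6 = 63/4, c_0 = m_0/2 = 0, d_0 = (m_1 - m_0)/(6h_0) = -23/4. So s'(0) = 63/4.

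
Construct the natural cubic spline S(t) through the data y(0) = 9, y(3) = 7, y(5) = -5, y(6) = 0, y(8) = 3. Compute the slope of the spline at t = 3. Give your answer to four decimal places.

Write σ_i for S''(x_i). With h_i = 3, 2, 1, 2 and divided differences Δ_i = -2/3, -6, 5, 3/2, the continuity of S' gives the tridiagonal system
  3·σ_0 + 10·σ_1 + 2·σ_2 = 6(Δ_1 - Δ_0) = -32
  2·σ_1 + 6·σ_2 + 1·σ_3 = 6(Δ_2 - Δ_1) = 66
  1·σ_2 + 6·σ_3 + 2·σ_4 = 6(Δ_3 - Δ_2) = -21
Natural end conditions: σ_0 = σ_4 = 0.
Hence σ_0 = 0, σ_1 = -977/163, σ_2 = 2277/163, σ_3 = -950/163, σ_4 = 0.
On [3, 5], S'(t) = b_1 + 2c_1·(t - 3) + 3d_1·(t - 3)² with b_1 = Δ_1 - h_1(2σ_1 + σ_2)/6 = -3257/489, c_1 = σ_1/2 = -977/326, d_1 = (σ_2 - σ_1)/(6h_1) = 1627/978. So S'(3) = -3257/489.

-6.6605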